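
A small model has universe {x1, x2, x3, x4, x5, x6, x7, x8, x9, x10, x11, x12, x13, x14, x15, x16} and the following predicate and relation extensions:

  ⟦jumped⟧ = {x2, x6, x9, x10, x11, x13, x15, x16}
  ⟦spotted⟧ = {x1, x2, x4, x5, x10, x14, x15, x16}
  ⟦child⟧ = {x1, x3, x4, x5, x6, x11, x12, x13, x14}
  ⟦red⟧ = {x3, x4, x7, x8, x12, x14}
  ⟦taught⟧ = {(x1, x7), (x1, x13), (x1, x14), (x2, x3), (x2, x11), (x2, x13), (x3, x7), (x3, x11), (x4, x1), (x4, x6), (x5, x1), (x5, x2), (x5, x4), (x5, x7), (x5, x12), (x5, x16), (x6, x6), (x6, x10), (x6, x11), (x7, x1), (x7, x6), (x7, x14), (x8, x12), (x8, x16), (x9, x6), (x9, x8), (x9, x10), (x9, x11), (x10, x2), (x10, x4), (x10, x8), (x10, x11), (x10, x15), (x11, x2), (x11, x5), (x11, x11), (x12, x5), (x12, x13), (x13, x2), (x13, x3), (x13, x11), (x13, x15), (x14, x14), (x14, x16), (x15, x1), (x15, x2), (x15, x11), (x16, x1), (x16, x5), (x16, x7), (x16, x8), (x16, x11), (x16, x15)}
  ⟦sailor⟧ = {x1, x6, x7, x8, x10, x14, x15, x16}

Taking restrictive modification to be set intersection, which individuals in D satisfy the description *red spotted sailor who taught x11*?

⟦who taught x11⟧ = {x : ⟨x, x11⟩ ∈ ⟦taught⟧} = {x2, x3, x6, x9, x10, x11, x13, x15, x16}
⟦sailor⟧ = {x1, x6, x7, x8, x10, x14, x15, x16}
… ∩ ⟦who taught x11⟧ = {x1, x6, x7, x8, x10, x14, x15, x16} ∩ {x2, x3, x6, x9, x10, x11, x13, x15, x16} = {x6, x10, x15, x16}
… ∩ ⟦red⟧ = {x6, x10, x15, x16} ∩ {x3, x4, x7, x8, x12, x14} = ∅
… ∩ ⟦spotted⟧ = ∅ ∩ {x1, x2, x4, x5, x10, x14, x15, x16} = ∅
So ⟦red spotted sailor who taught x11⟧ = {}.

{}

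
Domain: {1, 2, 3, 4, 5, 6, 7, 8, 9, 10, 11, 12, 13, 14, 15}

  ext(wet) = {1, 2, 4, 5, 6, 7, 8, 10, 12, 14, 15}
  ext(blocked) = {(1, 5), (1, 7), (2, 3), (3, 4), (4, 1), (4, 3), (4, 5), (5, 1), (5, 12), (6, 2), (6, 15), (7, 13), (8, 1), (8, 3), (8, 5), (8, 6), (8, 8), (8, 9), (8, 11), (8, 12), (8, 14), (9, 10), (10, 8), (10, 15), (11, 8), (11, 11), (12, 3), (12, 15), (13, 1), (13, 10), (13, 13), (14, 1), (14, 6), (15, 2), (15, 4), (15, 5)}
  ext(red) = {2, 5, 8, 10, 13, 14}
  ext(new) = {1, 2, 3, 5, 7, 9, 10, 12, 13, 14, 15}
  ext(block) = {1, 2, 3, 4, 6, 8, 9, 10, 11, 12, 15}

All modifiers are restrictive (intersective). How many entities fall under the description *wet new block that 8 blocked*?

⟦that 8 blocked⟧ = {x : ⟨8, x⟩ ∈ ⟦blocked⟧} = {1, 3, 5, 6, 8, 9, 11, 12, 14}
⟦block⟧ = {1, 2, 3, 4, 6, 8, 9, 10, 11, 12, 15}
… ∩ ⟦that 8 blocked⟧ = {1, 2, 3, 4, 6, 8, 9, 10, 11, 12, 15} ∩ {1, 3, 5, 6, 8, 9, 11, 12, 14} = {1, 3, 6, 8, 9, 11, 12}
… ∩ ⟦wet⟧ = {1, 3, 6, 8, 9, 11, 12} ∩ {1, 2, 4, 5, 6, 7, 8, 10, 12, 14, 15} = {1, 6, 8, 12}
… ∩ ⟦new⟧ = {1, 6, 8, 12} ∩ {1, 2, 3, 5, 7, 9, 10, 12, 13, 14, 15} = {1, 12}
⟦wet new block that 8 blocked⟧ = {1, 12}, so the cardinality is 2.

2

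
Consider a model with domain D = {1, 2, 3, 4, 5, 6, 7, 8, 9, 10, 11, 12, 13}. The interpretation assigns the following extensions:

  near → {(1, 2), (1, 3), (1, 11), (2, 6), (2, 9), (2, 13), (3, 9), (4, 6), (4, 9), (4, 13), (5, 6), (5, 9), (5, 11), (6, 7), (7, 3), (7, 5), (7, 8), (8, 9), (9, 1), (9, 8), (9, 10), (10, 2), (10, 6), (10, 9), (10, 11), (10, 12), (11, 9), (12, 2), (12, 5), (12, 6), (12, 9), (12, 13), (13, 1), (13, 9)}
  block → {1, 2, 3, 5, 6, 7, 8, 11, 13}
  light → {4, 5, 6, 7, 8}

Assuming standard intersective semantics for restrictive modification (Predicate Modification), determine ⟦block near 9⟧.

⟦near 9⟧ = {x : ⟨x, 9⟩ ∈ ⟦near⟧} = {2, 3, 4, 5, 8, 10, 11, 12, 13}
⟦block⟧ = {1, 2, 3, 5, 6, 7, 8, 11, 13}
… ∩ ⟦near 9⟧ = {1, 2, 3, 5, 6, 7, 8, 11, 13} ∩ {2, 3, 4, 5, 8, 10, 11, 12, 13} = {2, 3, 5, 8, 11, 13}
So ⟦block near 9⟧ = {2, 3, 5, 8, 11, 13}.

{2, 3, 5, 8, 11, 13}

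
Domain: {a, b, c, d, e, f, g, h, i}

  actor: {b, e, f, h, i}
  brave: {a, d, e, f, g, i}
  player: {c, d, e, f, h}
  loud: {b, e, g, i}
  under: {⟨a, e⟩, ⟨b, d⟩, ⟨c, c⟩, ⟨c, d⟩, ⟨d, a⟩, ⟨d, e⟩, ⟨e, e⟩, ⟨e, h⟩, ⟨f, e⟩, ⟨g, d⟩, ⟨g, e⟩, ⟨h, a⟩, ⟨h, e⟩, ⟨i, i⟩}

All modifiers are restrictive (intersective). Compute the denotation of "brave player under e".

{d, e, f}

⟦under e⟧ = {x : ⟨x, e⟩ ∈ ⟦under⟧} = {a, d, e, f, g, h}
⟦player⟧ = {c, d, e, f, h}
… ∩ ⟦under e⟧ = {c, d, e, f, h} ∩ {a, d, e, f, g, h} = {d, e, f, h}
… ∩ ⟦brave⟧ = {d, e, f, h} ∩ {a, d, e, f, g, i} = {d, e, f}
So ⟦brave player under e⟧ = {d, e, f}.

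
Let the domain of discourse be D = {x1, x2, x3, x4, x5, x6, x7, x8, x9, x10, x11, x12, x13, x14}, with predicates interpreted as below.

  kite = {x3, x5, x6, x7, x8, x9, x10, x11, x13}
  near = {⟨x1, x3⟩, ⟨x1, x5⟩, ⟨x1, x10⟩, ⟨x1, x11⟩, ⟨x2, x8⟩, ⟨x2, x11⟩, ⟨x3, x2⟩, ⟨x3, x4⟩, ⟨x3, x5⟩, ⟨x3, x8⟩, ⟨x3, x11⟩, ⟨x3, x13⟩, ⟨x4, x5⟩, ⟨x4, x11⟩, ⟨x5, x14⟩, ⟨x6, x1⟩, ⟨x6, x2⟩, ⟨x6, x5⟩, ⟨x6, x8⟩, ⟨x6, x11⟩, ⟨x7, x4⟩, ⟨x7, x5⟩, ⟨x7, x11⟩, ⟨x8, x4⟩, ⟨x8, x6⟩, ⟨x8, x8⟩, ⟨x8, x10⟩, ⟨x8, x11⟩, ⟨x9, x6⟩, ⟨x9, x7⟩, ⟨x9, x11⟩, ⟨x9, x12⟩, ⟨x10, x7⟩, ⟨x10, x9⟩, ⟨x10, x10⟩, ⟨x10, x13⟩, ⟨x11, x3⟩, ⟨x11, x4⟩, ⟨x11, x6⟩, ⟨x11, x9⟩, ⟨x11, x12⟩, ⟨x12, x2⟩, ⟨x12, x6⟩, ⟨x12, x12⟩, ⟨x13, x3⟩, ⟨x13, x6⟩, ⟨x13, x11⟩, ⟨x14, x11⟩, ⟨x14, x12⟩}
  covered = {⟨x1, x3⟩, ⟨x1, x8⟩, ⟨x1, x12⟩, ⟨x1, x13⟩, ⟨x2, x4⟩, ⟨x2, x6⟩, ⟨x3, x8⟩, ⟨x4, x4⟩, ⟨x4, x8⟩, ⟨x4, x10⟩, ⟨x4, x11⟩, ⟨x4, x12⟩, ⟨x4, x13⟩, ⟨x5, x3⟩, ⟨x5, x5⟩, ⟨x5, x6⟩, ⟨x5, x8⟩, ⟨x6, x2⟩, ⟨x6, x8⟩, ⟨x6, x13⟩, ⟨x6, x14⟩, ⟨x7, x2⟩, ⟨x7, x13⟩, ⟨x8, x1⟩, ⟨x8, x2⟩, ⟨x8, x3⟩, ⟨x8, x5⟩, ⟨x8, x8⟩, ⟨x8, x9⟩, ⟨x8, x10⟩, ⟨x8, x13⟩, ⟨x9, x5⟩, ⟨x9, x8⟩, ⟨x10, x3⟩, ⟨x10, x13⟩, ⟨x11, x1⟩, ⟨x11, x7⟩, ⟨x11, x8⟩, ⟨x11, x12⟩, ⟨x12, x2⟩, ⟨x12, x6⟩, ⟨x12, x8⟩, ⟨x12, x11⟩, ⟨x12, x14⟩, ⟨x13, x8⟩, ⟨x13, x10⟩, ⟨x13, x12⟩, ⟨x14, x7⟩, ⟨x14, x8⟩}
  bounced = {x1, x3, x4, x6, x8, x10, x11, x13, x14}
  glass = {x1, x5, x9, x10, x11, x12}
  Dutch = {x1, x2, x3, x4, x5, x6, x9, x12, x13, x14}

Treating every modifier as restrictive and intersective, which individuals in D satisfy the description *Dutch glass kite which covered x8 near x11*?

{x9}

⟦which covered x8⟧ = {x : ⟨x, x8⟩ ∈ ⟦covered⟧} = {x1, x3, x4, x5, x6, x8, x9, x11, x12, x13, x14}
⟦near x11⟧ = {x : ⟨x, x11⟩ ∈ ⟦near⟧} = {x1, x2, x3, x4, x6, x7, x8, x9, x13, x14}
⟦kite⟧ = {x3, x5, x6, x7, x8, x9, x10, x11, x13}
… ∩ ⟦which covered x8⟧ = {x3, x5, x6, x7, x8, x9, x10, x11, x13} ∩ {x1, x3, x4, x5, x6, x8, x9, x11, x12, x13, x14} = {x3, x5, x6, x8, x9, x11, x13}
… ∩ ⟦near x11⟧ = {x3, x5, x6, x8, x9, x11, x13} ∩ {x1, x2, x3, x4, x6, x7, x8, x9, x13, x14} = {x3, x6, x8, x9, x13}
… ∩ ⟦Dutch⟧ = {x3, x6, x8, x9, x13} ∩ {x1, x2, x3, x4, x5, x6, x9, x12, x13, x14} = {x3, x6, x9, x13}
… ∩ ⟦glass⟧ = {x3, x6, x9, x13} ∩ {x1, x5, x9, x10, x11, x12} = {x9}
So ⟦Dutch glass kite which covered x8 near x11⟧ = {x9}.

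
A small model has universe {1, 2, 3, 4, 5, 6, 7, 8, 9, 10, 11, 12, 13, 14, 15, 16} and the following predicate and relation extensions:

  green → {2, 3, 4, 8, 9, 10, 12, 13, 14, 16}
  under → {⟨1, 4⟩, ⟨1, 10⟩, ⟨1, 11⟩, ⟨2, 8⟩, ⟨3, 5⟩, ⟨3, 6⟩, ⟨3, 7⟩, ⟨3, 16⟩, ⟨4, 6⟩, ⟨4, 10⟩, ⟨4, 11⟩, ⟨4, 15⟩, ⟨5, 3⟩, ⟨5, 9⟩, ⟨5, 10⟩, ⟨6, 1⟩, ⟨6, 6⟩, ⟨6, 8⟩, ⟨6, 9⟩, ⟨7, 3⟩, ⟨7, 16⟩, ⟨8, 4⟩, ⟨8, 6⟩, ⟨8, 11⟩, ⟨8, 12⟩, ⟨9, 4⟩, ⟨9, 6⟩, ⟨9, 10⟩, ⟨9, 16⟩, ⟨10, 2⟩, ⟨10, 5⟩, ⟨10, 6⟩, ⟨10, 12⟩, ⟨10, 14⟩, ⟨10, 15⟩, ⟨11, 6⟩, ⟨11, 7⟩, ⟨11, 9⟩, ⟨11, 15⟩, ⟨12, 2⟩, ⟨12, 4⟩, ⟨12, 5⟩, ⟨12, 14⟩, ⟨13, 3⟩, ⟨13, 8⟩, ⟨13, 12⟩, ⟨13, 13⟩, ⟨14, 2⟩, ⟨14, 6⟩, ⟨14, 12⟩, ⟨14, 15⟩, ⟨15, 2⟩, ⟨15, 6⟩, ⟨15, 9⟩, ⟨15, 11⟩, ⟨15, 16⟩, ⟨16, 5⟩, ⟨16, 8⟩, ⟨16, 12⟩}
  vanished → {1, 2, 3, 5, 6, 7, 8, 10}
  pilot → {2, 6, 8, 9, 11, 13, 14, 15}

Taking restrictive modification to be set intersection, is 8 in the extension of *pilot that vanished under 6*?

yes

⟦that vanished⟧ = ⟦vanished⟧ = {1, 2, 3, 5, 6, 7, 8, 10}
⟦under 6⟧ = {x : ⟨x, 6⟩ ∈ ⟦under⟧} = {3, 4, 6, 8, 9, 10, 11, 14, 15}
⟦pilot⟧ = {2, 6, 8, 9, 11, 13, 14, 15}
… ∩ ⟦that vanished⟧ = {2, 6, 8, 9, 11, 13, 14, 15} ∩ {1, 2, 3, 5, 6, 7, 8, 10} = {2, 6, 8}
… ∩ ⟦under 6⟧ = {2, 6, 8} ∩ {3, 4, 6, 8, 9, 10, 11, 14, 15} = {6, 8}
⟦pilot that vanished under 6⟧ = {6, 8}; 8 ∈ this set.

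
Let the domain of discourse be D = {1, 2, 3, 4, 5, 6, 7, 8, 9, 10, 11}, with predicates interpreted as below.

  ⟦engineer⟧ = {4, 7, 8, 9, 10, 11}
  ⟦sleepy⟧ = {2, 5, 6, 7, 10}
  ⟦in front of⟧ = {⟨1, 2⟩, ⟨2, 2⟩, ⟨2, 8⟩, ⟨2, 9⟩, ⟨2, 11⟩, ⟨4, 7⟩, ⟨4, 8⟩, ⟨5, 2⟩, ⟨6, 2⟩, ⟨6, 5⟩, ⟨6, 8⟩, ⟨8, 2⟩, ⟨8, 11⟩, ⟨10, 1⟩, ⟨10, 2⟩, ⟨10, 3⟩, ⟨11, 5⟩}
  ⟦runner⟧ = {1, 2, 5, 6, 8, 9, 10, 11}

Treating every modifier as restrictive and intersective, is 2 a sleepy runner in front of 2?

yes

⟦in front of 2⟧ = {x : ⟨x, 2⟩ ∈ ⟦in front of⟧} = {1, 2, 5, 6, 8, 10}
⟦runner⟧ = {1, 2, 5, 6, 8, 9, 10, 11}
… ∩ ⟦in front of 2⟧ = {1, 2, 5, 6, 8, 9, 10, 11} ∩ {1, 2, 5, 6, 8, 10} = {1, 2, 5, 6, 8, 10}
… ∩ ⟦sleepy⟧ = {1, 2, 5, 6, 8, 10} ∩ {2, 5, 6, 7, 10} = {2, 5, 6, 10}
⟦sleepy runner in front of 2⟧ = {2, 5, 6, 10}; 2 ∈ this set.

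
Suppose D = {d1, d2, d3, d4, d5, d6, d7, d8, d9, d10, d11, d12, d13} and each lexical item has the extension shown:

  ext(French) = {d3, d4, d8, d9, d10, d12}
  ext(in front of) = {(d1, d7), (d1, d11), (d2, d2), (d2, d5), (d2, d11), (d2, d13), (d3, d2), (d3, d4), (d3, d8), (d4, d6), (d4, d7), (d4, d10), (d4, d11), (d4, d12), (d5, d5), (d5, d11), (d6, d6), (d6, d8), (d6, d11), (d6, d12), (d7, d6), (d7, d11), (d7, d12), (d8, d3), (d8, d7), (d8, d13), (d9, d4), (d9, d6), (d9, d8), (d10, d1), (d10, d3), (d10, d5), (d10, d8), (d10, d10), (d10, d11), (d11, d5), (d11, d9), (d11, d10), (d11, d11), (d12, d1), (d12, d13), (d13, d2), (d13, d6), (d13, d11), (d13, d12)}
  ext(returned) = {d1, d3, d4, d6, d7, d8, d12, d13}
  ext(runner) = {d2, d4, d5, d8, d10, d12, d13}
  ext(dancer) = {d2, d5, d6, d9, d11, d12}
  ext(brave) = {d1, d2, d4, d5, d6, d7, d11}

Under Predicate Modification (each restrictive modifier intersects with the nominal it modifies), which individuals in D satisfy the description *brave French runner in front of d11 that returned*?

{d4}

⟦in front of d11⟧ = {x : ⟨x, d11⟩ ∈ ⟦in front of⟧} = {d1, d2, d4, d5, d6, d7, d10, d11, d13}
⟦that returned⟧ = ⟦returned⟧ = {d1, d3, d4, d6, d7, d8, d12, d13}
⟦runner⟧ = {d2, d4, d5, d8, d10, d12, d13}
… ∩ ⟦in front of d11⟧ = {d2, d4, d5, d8, d10, d12, d13} ∩ {d1, d2, d4, d5, d6, d7, d10, d11, d13} = {d2, d4, d5, d10, d13}
… ∩ ⟦that returned⟧ = {d2, d4, d5, d10, d13} ∩ {d1, d3, d4, d6, d7, d8, d12, d13} = {d4, d13}
… ∩ ⟦brave⟧ = {d4, d13} ∩ {d1, d2, d4, d5, d6, d7, d11} = {d4}
… ∩ ⟦French⟧ = {d4} ∩ {d3, d4, d8, d9, d10, d12} = {d4}
So ⟦brave French runner in front of d11 that returned⟧ = {d4}.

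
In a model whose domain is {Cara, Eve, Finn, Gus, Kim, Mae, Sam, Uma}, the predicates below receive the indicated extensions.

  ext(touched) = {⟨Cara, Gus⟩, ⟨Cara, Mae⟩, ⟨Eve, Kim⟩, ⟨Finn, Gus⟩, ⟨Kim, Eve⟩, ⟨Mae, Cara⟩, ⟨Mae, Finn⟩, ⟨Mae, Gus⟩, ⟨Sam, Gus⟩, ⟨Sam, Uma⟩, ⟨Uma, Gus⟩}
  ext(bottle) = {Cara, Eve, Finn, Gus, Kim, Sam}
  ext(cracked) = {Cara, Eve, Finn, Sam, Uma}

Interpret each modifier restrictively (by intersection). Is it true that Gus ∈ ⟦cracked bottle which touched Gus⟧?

⟦which touched Gus⟧ = {x : ⟨x, Gus⟩ ∈ ⟦touched⟧} = {Cara, Finn, Mae, Sam, Uma}
⟦bottle⟧ = {Cara, Eve, Finn, Gus, Kim, Sam}
… ∩ ⟦which touched Gus⟧ = {Cara, Eve, Finn, Gus, Kim, Sam} ∩ {Cara, Finn, Mae, Sam, Uma} = {Cara, Finn, Sam}
… ∩ ⟦cracked⟧ = {Cara, Finn, Sam} ∩ {Cara, Eve, Finn, Sam, Uma} = {Cara, Finn, Sam}
⟦cracked bottle which touched Gus⟧ = {Cara, Finn, Sam}; Gus ∉ this set.

no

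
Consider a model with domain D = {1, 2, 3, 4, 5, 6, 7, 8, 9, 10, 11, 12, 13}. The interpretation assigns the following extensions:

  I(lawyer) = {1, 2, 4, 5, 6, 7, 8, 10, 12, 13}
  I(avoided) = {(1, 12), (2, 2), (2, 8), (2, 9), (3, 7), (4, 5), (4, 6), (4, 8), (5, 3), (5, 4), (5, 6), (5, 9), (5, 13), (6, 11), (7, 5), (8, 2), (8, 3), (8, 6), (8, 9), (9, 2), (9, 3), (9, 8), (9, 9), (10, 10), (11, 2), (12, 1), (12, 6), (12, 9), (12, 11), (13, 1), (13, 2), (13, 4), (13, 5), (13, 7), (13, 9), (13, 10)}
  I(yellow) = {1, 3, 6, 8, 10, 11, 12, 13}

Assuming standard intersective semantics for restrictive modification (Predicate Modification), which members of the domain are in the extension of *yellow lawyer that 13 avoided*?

⟦that 13 avoided⟧ = {x : ⟨13, x⟩ ∈ ⟦avoided⟧} = {1, 2, 4, 5, 7, 9, 10}
⟦lawyer⟧ = {1, 2, 4, 5, 6, 7, 8, 10, 12, 13}
… ∩ ⟦that 13 avoided⟧ = {1, 2, 4, 5, 6, 7, 8, 10, 12, 13} ∩ {1, 2, 4, 5, 7, 9, 10} = {1, 2, 4, 5, 7, 10}
… ∩ ⟦yellow⟧ = {1, 2, 4, 5, 7, 10} ∩ {1, 3, 6, 8, 10, 11, 12, 13} = {1, 10}
So ⟦yellow lawyer that 13 avoided⟧ = {1, 10}.

{1, 10}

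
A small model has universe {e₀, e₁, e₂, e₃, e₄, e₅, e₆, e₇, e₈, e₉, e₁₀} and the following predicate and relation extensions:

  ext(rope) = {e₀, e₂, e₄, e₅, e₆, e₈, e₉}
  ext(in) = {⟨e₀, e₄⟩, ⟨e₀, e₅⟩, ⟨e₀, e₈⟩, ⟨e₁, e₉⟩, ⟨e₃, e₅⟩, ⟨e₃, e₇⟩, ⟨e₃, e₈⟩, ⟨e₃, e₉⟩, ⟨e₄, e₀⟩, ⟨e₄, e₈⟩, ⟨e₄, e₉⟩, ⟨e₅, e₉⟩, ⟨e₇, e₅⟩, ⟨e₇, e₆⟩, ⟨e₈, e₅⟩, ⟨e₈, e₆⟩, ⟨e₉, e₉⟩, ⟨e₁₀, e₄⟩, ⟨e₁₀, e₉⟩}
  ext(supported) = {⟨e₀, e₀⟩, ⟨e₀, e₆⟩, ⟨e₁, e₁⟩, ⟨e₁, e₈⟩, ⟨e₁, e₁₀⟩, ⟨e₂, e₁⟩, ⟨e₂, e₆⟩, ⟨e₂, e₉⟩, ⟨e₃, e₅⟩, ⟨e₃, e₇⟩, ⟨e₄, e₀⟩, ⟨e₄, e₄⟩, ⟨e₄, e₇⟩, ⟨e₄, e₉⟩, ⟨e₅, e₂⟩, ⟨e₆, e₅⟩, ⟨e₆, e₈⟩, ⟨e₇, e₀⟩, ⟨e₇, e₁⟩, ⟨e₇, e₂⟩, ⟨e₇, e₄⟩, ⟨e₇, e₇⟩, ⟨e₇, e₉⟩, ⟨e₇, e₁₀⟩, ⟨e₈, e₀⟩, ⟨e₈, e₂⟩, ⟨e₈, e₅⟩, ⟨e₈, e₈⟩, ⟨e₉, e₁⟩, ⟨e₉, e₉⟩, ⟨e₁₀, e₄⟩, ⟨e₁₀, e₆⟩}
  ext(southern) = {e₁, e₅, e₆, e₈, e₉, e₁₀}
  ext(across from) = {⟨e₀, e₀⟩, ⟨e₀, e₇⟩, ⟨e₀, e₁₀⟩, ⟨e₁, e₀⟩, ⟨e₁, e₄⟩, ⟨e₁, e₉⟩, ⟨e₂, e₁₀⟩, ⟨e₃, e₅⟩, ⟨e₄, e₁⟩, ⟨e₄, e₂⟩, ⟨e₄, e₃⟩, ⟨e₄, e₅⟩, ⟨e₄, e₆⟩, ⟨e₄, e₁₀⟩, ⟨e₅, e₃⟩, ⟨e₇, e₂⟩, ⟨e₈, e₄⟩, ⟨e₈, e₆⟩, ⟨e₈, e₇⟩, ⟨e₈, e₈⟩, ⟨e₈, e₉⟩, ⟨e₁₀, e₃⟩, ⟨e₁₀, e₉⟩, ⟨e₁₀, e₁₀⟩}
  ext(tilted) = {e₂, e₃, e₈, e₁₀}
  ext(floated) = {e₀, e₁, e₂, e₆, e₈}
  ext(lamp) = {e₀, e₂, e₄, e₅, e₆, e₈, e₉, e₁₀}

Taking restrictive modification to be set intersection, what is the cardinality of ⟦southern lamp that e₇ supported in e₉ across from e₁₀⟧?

⟦that e₇ supported⟧ = {x : ⟨e₇, x⟩ ∈ ⟦supported⟧} = {e₀, e₁, e₂, e₄, e₇, e₉, e₁₀}
⟦in e₉⟧ = {x : ⟨x, e₉⟩ ∈ ⟦in⟧} = {e₁, e₃, e₄, e₅, e₉, e₁₀}
⟦across from e₁₀⟧ = {x : ⟨x, e₁₀⟩ ∈ ⟦across from⟧} = {e₀, e₂, e₄, e₁₀}
⟦lamp⟧ = {e₀, e₂, e₄, e₅, e₆, e₈, e₉, e₁₀}
… ∩ ⟦that e₇ supported⟧ = {e₀, e₂, e₄, e₅, e₆, e₈, e₉, e₁₀} ∩ {e₀, e₁, e₂, e₄, e₇, e₉, e₁₀} = {e₀, e₂, e₄, e₉, e₁₀}
… ∩ ⟦in e₉⟧ = {e₀, e₂, e₄, e₉, e₁₀} ∩ {e₁, e₃, e₄, e₅, e₉, e₁₀} = {e₄, e₉, e₁₀}
… ∩ ⟦across from e₁₀⟧ = {e₄, e₉, e₁₀} ∩ {e₀, e₂, e₄, e₁₀} = {e₄, e₁₀}
… ∩ ⟦southern⟧ = {e₄, e₁₀} ∩ {e₁, e₅, e₆, e₈, e₉, e₁₀} = {e₁₀}
⟦southern lamp that e₇ supported in e₉ across from e₁₀⟧ = {e₁₀}, so the cardinality is 1.

1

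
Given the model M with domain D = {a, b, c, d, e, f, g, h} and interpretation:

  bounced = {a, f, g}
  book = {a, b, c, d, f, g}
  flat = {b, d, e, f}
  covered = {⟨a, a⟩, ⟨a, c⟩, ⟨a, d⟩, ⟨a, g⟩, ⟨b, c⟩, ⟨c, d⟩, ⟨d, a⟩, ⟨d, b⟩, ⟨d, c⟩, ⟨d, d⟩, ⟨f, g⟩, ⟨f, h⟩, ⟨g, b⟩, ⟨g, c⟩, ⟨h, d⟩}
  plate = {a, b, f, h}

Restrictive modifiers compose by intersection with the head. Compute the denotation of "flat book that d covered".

⟦that d covered⟧ = {x : ⟨d, x⟩ ∈ ⟦covered⟧} = {a, b, c, d}
⟦book⟧ = {a, b, c, d, f, g}
… ∩ ⟦that d covered⟧ = {a, b, c, d, f, g} ∩ {a, b, c, d} = {a, b, c, d}
… ∩ ⟦flat⟧ = {a, b, c, d} ∩ {b, d, e, f} = {b, d}
So ⟦flat book that d covered⟧ = {b, d}.

{b, d}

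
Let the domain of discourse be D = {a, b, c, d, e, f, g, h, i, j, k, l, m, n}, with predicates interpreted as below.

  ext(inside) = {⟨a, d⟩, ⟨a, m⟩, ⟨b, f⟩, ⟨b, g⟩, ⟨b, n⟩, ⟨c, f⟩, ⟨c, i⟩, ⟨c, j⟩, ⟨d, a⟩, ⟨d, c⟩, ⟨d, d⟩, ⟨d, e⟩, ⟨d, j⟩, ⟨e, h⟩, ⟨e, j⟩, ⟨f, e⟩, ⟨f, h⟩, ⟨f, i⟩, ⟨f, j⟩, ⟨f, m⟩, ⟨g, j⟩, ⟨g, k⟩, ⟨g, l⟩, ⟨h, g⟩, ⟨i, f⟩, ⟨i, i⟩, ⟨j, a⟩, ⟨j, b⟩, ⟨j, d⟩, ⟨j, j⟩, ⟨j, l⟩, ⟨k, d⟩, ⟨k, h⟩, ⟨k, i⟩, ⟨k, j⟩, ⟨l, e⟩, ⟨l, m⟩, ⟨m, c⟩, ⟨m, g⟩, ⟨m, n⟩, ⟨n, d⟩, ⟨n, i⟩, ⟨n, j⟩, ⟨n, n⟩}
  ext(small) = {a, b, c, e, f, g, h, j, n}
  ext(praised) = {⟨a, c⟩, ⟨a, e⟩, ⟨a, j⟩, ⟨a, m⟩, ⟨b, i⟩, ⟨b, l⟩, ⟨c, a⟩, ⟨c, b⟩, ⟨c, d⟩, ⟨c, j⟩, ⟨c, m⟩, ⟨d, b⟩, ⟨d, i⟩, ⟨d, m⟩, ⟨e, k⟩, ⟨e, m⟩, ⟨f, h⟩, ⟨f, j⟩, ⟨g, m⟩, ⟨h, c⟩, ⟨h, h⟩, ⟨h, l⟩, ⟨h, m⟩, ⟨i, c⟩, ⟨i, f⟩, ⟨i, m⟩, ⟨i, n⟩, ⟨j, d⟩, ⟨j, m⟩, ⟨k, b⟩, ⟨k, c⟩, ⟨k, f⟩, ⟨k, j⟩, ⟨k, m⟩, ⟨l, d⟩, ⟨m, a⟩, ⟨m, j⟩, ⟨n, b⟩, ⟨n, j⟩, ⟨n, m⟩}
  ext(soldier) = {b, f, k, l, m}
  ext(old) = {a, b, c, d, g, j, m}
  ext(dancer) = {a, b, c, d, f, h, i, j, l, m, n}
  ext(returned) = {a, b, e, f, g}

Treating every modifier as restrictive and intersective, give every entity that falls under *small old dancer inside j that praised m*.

⟦inside j⟧ = {x : ⟨x, j⟩ ∈ ⟦inside⟧} = {c, d, e, f, g, j, k, n}
⟦that praised m⟧ = {x : ⟨x, m⟩ ∈ ⟦praised⟧} = {a, c, d, e, g, h, i, j, k, n}
⟦dancer⟧ = {a, b, c, d, f, h, i, j, l, m, n}
… ∩ ⟦inside j⟧ = {a, b, c, d, f, h, i, j, l, m, n} ∩ {c, d, e, f, g, j, k, n} = {c, d, f, j, n}
… ∩ ⟦that praised m⟧ = {c, d, f, j, n} ∩ {a, c, d, e, g, h, i, j, k, n} = {c, d, j, n}
… ∩ ⟦small⟧ = {c, d, j, n} ∩ {a, b, c, e, f, g, h, j, n} = {c, j, n}
… ∩ ⟦old⟧ = {c, j, n} ∩ {a, b, c, d, g, j, m} = {c, j}
So ⟦small old dancer inside j that praised m⟧ = {c, j}.

{c, j}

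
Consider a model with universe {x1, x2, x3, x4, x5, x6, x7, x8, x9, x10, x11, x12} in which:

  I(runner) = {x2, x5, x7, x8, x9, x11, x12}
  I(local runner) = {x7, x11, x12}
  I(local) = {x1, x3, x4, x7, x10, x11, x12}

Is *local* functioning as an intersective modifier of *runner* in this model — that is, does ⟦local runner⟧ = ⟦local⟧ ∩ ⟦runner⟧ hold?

⟦local⟧ ∩ ⟦runner⟧ = {x1, x3, x4, x7, x10, x11, x12} ∩ {x2, x5, x7, x8, x9, x11, x12} = {x7, x11, x12}
Observed ⟦local runner⟧ = {x7, x11, x12}.
These coincide, so the modifier is intersective here.

yes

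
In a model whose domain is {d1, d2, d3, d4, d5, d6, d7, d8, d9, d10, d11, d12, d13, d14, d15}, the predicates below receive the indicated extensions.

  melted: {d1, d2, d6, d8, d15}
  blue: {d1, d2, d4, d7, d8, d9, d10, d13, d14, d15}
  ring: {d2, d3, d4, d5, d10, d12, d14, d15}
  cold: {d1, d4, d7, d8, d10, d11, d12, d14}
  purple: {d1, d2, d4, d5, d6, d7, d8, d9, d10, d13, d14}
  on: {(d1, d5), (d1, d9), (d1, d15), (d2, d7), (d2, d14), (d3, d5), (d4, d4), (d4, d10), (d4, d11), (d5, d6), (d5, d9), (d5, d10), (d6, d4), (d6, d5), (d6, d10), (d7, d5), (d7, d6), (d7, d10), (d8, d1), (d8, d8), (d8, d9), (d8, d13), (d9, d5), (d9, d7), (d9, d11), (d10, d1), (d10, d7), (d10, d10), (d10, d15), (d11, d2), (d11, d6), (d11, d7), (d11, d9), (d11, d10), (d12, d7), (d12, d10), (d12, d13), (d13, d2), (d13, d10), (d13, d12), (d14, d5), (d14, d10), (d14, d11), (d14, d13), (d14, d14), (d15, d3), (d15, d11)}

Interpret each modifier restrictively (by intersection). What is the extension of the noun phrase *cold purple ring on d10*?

{d4, d10, d14}

⟦on d10⟧ = {x : ⟨x, d10⟩ ∈ ⟦on⟧} = {d4, d5, d6, d7, d10, d11, d12, d13, d14}
⟦ring⟧ = {d2, d3, d4, d5, d10, d12, d14, d15}
… ∩ ⟦on d10⟧ = {d2, d3, d4, d5, d10, d12, d14, d15} ∩ {d4, d5, d6, d7, d10, d11, d12, d13, d14} = {d4, d5, d10, d12, d14}
… ∩ ⟦cold⟧ = {d4, d5, d10, d12, d14} ∩ {d1, d4, d7, d8, d10, d11, d12, d14} = {d4, d10, d12, d14}
… ∩ ⟦purple⟧ = {d4, d10, d12, d14} ∩ {d1, d2, d4, d5, d6, d7, d8, d9, d10, d13, d14} = {d4, d10, d14}
So ⟦cold purple ring on d10⟧ = {d4, d10, d14}.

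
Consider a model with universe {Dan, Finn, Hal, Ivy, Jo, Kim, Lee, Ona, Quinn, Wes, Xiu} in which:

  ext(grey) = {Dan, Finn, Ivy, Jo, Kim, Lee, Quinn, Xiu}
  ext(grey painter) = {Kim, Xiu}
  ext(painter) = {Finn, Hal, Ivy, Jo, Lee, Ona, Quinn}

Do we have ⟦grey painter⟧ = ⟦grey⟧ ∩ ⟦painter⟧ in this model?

⟦grey⟧ ∩ ⟦painter⟧ = {Dan, Finn, Ivy, Jo, Kim, Lee, Quinn, Xiu} ∩ {Finn, Hal, Ivy, Jo, Lee, Ona, Quinn} = {Finn, Ivy, Jo, Lee, Quinn}
Observed ⟦grey painter⟧ = {Kim, Xiu}.
These differ, so the modifier is not intersective in this model.

no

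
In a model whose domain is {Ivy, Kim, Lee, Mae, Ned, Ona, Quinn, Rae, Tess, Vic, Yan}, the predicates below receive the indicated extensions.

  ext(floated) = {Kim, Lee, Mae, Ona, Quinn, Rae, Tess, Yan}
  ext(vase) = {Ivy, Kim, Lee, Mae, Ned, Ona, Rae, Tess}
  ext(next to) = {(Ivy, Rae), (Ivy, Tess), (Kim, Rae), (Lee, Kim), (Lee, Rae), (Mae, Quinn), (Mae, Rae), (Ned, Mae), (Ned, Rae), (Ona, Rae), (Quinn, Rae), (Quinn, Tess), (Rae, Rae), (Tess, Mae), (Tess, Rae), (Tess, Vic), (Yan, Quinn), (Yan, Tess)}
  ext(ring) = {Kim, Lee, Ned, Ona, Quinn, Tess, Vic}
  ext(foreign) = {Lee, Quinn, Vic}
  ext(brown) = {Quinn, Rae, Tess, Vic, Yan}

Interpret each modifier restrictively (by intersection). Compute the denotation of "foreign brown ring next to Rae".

⟦next to Rae⟧ = {x : ⟨x, Rae⟩ ∈ ⟦next to⟧} = {Ivy, Kim, Lee, Mae, Ned, Ona, Quinn, Rae, Tess}
⟦ring⟧ = {Kim, Lee, Ned, Ona, Quinn, Tess, Vic}
… ∩ ⟦next to Rae⟧ = {Kim, Lee, Ned, Ona, Quinn, Tess, Vic} ∩ {Ivy, Kim, Lee, Mae, Ned, Ona, Quinn, Rae, Tess} = {Kim, Lee, Ned, Ona, Quinn, Tess}
… ∩ ⟦foreign⟧ = {Kim, Lee, Ned, Ona, Quinn, Tess} ∩ {Lee, Quinn, Vic} = {Lee, Quinn}
… ∩ ⟦brown⟧ = {Lee, Quinn} ∩ {Quinn, Rae, Tess, Vic, Yan} = {Quinn}
So ⟦foreign brown ring next to Rae⟧ = {Quinn}.

{Quinn}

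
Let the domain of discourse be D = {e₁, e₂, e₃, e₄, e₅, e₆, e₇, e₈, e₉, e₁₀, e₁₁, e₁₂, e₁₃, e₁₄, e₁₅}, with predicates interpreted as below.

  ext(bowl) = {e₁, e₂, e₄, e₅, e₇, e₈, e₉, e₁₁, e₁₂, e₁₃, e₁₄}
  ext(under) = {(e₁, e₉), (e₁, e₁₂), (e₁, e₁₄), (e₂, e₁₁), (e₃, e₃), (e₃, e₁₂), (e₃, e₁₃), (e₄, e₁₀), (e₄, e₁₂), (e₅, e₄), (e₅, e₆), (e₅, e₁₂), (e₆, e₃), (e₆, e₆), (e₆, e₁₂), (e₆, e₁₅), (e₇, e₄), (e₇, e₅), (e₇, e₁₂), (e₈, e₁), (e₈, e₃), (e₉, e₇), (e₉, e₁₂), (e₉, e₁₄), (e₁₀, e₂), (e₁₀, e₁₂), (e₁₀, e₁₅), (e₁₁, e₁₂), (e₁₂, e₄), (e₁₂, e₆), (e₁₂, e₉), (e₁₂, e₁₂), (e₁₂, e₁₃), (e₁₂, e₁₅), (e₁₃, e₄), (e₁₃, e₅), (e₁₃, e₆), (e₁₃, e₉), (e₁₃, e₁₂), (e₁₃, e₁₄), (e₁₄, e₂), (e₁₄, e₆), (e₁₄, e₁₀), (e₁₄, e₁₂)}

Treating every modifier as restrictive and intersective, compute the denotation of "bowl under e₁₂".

⟦under e₁₂⟧ = {x : ⟨x, e₁₂⟩ ∈ ⟦under⟧} = {e₁, e₃, e₄, e₅, e₆, e₇, e₉, e₁₀, e₁₁, e₁₂, e₁₃, e₁₄}
⟦bowl⟧ = {e₁, e₂, e₄, e₅, e₇, e₈, e₉, e₁₁, e₁₂, e₁₃, e₁₄}
… ∩ ⟦under e₁₂⟧ = {e₁, e₂, e₄, e₅, e₇, e₈, e₉, e₁₁, e₁₂, e₁₃, e₁₄} ∩ {e₁, e₃, e₄, e₅, e₆, e₇, e₉, e₁₀, e₁₁, e₁₂, e₁₃, e₁₄} = {e₁, e₄, e₅, e₇, e₉, e₁₁, e₁₂, e₁₃, e₁₄}
So ⟦bowl under e₁₂⟧ = {e₁, e₄, e₅, e₇, e₉, e₁₁, e₁₂, e₁₃, e₁₄}.

{e₁, e₄, e₅, e₇, e₉, e₁₁, e₁₂, e₁₃, e₁₄}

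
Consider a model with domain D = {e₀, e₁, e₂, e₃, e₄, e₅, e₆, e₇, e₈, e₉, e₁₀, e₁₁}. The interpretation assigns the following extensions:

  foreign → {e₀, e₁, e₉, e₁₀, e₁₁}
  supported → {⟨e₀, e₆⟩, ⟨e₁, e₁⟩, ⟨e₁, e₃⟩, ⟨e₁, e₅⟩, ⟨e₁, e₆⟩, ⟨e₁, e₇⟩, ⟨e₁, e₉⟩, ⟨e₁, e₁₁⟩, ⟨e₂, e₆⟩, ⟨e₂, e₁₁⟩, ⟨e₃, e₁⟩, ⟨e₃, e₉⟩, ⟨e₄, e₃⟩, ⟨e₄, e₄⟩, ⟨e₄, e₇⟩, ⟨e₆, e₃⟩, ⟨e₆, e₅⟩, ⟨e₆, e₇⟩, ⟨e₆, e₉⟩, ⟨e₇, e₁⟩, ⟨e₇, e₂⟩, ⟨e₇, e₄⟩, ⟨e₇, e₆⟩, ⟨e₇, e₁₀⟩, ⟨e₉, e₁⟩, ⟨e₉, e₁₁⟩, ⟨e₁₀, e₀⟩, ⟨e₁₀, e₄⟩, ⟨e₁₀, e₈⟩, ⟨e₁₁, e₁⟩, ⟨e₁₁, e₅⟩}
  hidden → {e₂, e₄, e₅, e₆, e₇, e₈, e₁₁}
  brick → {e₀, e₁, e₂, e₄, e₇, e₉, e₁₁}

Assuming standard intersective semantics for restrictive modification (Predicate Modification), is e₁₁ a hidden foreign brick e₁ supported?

yes

⟦e₁ supported⟧ = {x : ⟨e₁, x⟩ ∈ ⟦supported⟧} = {e₁, e₃, e₅, e₆, e₇, e₉, e₁₁}
⟦brick⟧ = {e₀, e₁, e₂, e₄, e₇, e₉, e₁₁}
… ∩ ⟦e₁ supported⟧ = {e₀, e₁, e₂, e₄, e₇, e₉, e₁₁} ∩ {e₁, e₃, e₅, e₆, e₇, e₉, e₁₁} = {e₁, e₇, e₉, e₁₁}
… ∩ ⟦hidden⟧ = {e₁, e₇, e₉, e₁₁} ∩ {e₂, e₄, e₅, e₆, e₇, e₈, e₁₁} = {e₇, e₁₁}
… ∩ ⟦foreign⟧ = {e₇, e₁₁} ∩ {e₀, e₁, e₉, e₁₀, e₁₁} = {e₁₁}
⟦hidden foreign brick e₁ supported⟧ = {e₁₁}; e₁₁ ∈ this set.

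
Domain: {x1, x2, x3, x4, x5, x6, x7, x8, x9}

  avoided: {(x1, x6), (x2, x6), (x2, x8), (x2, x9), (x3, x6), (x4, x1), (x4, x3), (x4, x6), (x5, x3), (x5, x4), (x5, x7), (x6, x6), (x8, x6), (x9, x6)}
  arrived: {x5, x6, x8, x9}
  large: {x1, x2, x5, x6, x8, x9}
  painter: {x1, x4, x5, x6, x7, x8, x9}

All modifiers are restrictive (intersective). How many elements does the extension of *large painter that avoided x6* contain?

⟦that avoided x6⟧ = {x : ⟨x, x6⟩ ∈ ⟦avoided⟧} = {x1, x2, x3, x4, x6, x8, x9}
⟦painter⟧ = {x1, x4, x5, x6, x7, x8, x9}
… ∩ ⟦that avoided x6⟧ = {x1, x4, x5, x6, x7, x8, x9} ∩ {x1, x2, x3, x4, x6, x8, x9} = {x1, x4, x6, x8, x9}
… ∩ ⟦large⟧ = {x1, x4, x6, x8, x9} ∩ {x1, x2, x5, x6, x8, x9} = {x1, x6, x8, x9}
⟦large painter that avoided x6⟧ = {x1, x6, x8, x9}, so the cardinality is 4.

4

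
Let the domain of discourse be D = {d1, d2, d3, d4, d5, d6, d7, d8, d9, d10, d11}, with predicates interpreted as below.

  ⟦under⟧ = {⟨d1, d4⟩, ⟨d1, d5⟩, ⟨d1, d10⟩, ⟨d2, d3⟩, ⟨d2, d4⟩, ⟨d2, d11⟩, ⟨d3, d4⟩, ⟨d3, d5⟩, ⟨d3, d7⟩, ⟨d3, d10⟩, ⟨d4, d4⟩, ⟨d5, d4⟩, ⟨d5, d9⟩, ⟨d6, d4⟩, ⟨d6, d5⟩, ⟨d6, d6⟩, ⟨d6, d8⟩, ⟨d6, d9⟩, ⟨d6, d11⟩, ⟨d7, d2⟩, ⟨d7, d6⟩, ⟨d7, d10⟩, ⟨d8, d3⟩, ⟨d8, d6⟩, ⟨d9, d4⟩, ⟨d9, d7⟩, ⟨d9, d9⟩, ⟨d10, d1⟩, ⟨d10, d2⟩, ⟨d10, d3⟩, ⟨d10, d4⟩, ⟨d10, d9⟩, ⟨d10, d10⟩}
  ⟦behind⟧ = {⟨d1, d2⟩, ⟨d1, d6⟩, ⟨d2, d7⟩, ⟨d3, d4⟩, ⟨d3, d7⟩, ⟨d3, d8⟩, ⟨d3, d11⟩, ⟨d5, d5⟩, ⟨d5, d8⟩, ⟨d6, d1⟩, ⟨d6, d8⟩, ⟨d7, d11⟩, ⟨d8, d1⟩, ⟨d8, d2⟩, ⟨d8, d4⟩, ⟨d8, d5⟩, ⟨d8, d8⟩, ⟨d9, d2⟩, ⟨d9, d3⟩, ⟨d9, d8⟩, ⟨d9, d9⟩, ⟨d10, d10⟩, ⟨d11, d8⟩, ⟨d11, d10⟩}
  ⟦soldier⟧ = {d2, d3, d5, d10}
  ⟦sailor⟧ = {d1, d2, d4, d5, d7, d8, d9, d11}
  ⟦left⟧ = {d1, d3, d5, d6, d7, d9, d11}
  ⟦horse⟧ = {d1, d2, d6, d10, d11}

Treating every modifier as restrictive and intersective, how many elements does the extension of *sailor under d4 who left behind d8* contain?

⟦under d4⟧ = {x : ⟨x, d4⟩ ∈ ⟦under⟧} = {d1, d2, d3, d4, d5, d6, d9, d10}
⟦who left⟧ = ⟦left⟧ = {d1, d3, d5, d6, d7, d9, d11}
⟦behind d8⟧ = {x : ⟨x, d8⟩ ∈ ⟦behind⟧} = {d3, d5, d6, d8, d9, d11}
⟦sailor⟧ = {d1, d2, d4, d5, d7, d8, d9, d11}
… ∩ ⟦under d4⟧ = {d1, d2, d4, d5, d7, d8, d9, d11} ∩ {d1, d2, d3, d4, d5, d6, d9, d10} = {d1, d2, d4, d5, d9}
… ∩ ⟦who left⟧ = {d1, d2, d4, d5, d9} ∩ {d1, d3, d5, d6, d7, d9, d11} = {d1, d5, d9}
… ∩ ⟦behind d8⟧ = {d1, d5, d9} ∩ {d3, d5, d6, d8, d9, d11} = {d5, d9}
⟦sailor under d4 who left behind d8⟧ = {d5, d9}, so the cardinality is 2.

2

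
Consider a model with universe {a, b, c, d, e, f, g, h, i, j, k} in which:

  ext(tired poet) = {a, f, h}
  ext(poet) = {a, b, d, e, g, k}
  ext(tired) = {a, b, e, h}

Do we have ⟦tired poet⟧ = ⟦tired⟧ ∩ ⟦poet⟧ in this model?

no

⟦tired⟧ ∩ ⟦poet⟧ = {a, b, e, h} ∩ {a, b, d, e, g, k} = {a, b, e}
Observed ⟦tired poet⟧ = {a, f, h}.
These differ, so the modifier is not intersective in this model.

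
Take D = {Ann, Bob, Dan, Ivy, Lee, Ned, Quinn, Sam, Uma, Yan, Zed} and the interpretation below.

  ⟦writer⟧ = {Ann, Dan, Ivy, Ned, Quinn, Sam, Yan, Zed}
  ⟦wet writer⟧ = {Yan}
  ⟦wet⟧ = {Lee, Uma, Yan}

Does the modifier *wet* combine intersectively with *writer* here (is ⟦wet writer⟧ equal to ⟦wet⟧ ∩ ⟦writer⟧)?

⟦wet⟧ ∩ ⟦writer⟧ = {Lee, Uma, Yan} ∩ {Ann, Dan, Ivy, Ned, Quinn, Sam, Yan, Zed} = {Yan}
Observed ⟦wet writer⟧ = {Yan}.
These coincide, so the modifier is intersective here.

yes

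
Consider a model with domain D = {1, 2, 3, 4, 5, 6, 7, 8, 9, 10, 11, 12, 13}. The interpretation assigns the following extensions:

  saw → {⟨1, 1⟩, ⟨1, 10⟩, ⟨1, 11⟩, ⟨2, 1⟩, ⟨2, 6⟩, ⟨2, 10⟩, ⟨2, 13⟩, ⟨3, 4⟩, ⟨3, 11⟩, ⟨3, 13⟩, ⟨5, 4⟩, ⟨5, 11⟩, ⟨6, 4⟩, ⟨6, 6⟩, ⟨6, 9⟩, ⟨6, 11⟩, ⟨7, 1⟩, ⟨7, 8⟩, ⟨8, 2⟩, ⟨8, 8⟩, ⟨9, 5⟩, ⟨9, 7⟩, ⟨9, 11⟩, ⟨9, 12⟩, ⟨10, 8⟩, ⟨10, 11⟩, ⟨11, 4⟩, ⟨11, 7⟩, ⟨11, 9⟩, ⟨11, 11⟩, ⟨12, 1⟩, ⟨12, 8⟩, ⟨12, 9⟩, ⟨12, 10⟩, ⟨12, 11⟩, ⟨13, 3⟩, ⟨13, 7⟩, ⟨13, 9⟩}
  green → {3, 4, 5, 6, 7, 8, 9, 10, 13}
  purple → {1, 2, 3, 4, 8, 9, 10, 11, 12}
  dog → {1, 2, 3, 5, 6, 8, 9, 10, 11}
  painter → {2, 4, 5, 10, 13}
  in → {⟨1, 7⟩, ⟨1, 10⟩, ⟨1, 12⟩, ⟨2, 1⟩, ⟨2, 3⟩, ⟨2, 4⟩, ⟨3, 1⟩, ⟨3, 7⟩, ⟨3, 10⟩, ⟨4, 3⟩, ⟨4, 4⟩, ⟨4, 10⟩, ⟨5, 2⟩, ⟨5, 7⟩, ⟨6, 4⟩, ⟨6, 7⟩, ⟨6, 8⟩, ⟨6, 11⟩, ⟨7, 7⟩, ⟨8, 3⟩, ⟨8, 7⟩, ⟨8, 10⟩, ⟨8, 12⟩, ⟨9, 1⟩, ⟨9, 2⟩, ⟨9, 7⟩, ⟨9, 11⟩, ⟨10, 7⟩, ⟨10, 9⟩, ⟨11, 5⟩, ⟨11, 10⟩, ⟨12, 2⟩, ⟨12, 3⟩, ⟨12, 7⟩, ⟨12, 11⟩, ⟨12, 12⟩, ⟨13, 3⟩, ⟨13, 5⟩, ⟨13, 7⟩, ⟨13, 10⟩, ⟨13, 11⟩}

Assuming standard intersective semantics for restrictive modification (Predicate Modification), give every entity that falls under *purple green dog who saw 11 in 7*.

⟦who saw 11⟧ = {x : ⟨x, 11⟩ ∈ ⟦saw⟧} = {1, 3, 5, 6, 9, 10, 11, 12}
⟦in 7⟧ = {x : ⟨x, 7⟩ ∈ ⟦in⟧} = {1, 3, 5, 6, 7, 8, 9, 10, 12, 13}
⟦dog⟧ = {1, 2, 3, 5, 6, 8, 9, 10, 11}
… ∩ ⟦who saw 11⟧ = {1, 2, 3, 5, 6, 8, 9, 10, 11} ∩ {1, 3, 5, 6, 9, 10, 11, 12} = {1, 3, 5, 6, 9, 10, 11}
… ∩ ⟦in 7⟧ = {1, 3, 5, 6, 9, 10, 11} ∩ {1, 3, 5, 6, 7, 8, 9, 10, 12, 13} = {1, 3, 5, 6, 9, 10}
… ∩ ⟦purple⟧ = {1, 3, 5, 6, 9, 10} ∩ {1, 2, 3, 4, 8, 9, 10, 11, 12} = {1, 3, 9, 10}
… ∩ ⟦green⟧ = {1, 3, 9, 10} ∩ {3, 4, 5, 6, 7, 8, 9, 10, 13} = {3, 9, 10}
So ⟦purple green dog who saw 11 in 7⟧ = {3, 9, 10}.

{3, 9, 10}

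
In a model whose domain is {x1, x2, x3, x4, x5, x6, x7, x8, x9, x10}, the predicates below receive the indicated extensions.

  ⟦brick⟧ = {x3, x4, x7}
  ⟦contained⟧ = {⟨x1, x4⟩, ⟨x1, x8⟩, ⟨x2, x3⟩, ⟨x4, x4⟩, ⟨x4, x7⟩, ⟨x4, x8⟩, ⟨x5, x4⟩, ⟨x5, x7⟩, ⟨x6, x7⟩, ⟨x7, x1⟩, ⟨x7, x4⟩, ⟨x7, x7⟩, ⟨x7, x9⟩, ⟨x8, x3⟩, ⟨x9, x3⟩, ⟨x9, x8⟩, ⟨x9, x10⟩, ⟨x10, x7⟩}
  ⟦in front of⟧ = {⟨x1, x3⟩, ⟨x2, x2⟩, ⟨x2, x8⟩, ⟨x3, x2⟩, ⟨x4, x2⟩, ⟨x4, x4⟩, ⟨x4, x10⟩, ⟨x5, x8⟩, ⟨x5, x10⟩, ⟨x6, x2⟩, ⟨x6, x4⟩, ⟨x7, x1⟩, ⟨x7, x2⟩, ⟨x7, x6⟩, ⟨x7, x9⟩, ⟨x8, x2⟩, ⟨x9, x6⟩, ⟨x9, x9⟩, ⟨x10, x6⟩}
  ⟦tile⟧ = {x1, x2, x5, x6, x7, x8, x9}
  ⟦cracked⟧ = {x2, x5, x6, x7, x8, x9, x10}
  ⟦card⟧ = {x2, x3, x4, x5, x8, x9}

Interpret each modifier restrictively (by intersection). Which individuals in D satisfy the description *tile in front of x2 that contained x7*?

⟦in front of x2⟧ = {x : ⟨x, x2⟩ ∈ ⟦in front of⟧} = {x2, x3, x4, x6, x7, x8}
⟦that contained x7⟧ = {x : ⟨x, x7⟩ ∈ ⟦contained⟧} = {x4, x5, x6, x7, x10}
⟦tile⟧ = {x1, x2, x5, x6, x7, x8, x9}
… ∩ ⟦in front of x2⟧ = {x1, x2, x5, x6, x7, x8, x9} ∩ {x2, x3, x4, x6, x7, x8} = {x2, x6, x7, x8}
… ∩ ⟦that contained x7⟧ = {x2, x6, x7, x8} ∩ {x4, x5, x6, x7, x10} = {x6, x7}
So ⟦tile in front of x2 that contained x7⟧ = {x6, x7}.

{x6, x7}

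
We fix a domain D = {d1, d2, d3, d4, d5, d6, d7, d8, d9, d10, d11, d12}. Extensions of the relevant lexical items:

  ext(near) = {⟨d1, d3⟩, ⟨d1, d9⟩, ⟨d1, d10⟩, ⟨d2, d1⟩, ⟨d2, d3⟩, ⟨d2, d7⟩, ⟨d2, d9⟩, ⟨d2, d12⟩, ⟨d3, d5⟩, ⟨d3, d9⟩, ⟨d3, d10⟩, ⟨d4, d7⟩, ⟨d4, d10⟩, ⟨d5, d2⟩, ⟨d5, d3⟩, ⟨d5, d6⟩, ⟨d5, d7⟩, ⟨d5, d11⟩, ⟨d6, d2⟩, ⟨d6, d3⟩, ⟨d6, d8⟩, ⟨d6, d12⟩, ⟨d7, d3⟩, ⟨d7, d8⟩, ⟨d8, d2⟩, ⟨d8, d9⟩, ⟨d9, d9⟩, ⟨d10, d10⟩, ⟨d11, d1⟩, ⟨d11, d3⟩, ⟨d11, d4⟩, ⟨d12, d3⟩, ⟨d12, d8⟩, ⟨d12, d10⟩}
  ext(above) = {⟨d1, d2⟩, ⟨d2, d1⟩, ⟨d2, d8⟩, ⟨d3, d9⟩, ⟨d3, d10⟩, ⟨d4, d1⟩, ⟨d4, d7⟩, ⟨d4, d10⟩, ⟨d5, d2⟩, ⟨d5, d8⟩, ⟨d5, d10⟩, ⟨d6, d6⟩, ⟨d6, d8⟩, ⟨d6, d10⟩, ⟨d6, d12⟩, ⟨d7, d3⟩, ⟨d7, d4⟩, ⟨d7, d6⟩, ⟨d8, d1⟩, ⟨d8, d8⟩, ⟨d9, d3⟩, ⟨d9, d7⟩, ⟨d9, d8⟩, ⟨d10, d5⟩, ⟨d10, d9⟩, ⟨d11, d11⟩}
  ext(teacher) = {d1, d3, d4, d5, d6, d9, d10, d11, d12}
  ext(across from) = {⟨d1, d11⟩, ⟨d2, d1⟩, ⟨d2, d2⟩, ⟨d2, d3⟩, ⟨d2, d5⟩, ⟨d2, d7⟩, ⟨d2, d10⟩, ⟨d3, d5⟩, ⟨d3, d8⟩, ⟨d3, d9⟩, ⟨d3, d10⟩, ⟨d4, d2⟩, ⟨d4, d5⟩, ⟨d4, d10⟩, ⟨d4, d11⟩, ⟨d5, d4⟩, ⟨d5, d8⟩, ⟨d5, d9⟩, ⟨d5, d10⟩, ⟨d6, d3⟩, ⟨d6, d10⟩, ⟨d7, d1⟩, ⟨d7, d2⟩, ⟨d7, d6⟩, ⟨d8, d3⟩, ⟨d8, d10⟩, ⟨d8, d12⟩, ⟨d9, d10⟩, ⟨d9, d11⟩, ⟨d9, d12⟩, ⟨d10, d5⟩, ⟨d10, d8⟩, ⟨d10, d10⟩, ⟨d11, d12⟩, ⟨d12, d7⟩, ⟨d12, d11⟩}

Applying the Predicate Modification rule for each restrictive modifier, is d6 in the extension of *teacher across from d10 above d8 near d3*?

⟦across from d10⟧ = {x : ⟨x, d10⟩ ∈ ⟦across from⟧} = {d2, d3, d4, d5, d6, d8, d9, d10}
⟦above d8⟧ = {x : ⟨x, d8⟩ ∈ ⟦above⟧} = {d2, d5, d6, d8, d9}
⟦near d3⟧ = {x : ⟨x, d3⟩ ∈ ⟦near⟧} = {d1, d2, d5, d6, d7, d11, d12}
⟦teacher⟧ = {d1, d3, d4, d5, d6, d9, d10, d11, d12}
… ∩ ⟦across from d10⟧ = {d1, d3, d4, d5, d6, d9, d10, d11, d12} ∩ {d2, d3, d4, d5, d6, d8, d9, d10} = {d3, d4, d5, d6, d9, d10}
… ∩ ⟦above d8⟧ = {d3, d4, d5, d6, d9, d10} ∩ {d2, d5, d6, d8, d9} = {d5, d6, d9}
… ∩ ⟦near d3⟧ = {d5, d6, d9} ∩ {d1, d2, d5, d6, d7, d11, d12} = {d5, d6}
⟦teacher across from d10 above d8 near d3⟧ = {d5, d6}; d6 ∈ this set.

yes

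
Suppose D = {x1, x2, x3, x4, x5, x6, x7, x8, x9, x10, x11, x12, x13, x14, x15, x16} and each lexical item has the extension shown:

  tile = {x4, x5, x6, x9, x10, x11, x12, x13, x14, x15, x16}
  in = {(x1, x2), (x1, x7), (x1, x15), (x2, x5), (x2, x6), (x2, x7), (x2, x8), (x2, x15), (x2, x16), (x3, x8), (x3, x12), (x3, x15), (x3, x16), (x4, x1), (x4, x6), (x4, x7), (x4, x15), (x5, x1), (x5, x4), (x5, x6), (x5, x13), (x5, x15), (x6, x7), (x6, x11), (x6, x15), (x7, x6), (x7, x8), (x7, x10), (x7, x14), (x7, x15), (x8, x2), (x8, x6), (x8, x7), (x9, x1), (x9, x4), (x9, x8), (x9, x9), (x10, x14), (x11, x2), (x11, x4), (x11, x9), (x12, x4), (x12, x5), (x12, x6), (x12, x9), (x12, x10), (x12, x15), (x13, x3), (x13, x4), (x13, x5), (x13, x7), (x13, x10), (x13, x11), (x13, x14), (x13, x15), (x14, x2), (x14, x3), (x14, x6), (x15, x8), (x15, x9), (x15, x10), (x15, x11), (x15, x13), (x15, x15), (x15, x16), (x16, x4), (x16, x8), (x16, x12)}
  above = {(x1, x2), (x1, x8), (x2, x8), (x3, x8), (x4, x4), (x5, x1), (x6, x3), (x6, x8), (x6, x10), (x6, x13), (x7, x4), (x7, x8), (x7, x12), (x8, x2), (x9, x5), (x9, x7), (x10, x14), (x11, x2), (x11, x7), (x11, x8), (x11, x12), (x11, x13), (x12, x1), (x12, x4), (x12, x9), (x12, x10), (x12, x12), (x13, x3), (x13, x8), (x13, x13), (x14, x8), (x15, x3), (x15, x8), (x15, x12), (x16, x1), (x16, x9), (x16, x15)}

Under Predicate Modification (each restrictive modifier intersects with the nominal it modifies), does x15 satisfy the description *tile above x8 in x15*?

⟦above x8⟧ = {x : ⟨x, x8⟩ ∈ ⟦above⟧} = {x1, x2, x3, x6, x7, x11, x13, x14, x15}
⟦in x15⟧ = {x : ⟨x, x15⟩ ∈ ⟦in⟧} = {x1, x2, x3, x4, x5, x6, x7, x12, x13, x15}
⟦tile⟧ = {x4, x5, x6, x9, x10, x11, x12, x13, x14, x15, x16}
… ∩ ⟦above x8⟧ = {x4, x5, x6, x9, x10, x11, x12, x13, x14, x15, x16} ∩ {x1, x2, x3, x6, x7, x11, x13, x14, x15} = {x6, x11, x13, x14, x15}
… ∩ ⟦in x15⟧ = {x6, x11, x13, x14, x15} ∩ {x1, x2, x3, x4, x5, x6, x7, x12, x13, x15} = {x6, x13, x15}
⟦tile above x8 in x15⟧ = {x6, x13, x15}; x15 ∈ this set.

yes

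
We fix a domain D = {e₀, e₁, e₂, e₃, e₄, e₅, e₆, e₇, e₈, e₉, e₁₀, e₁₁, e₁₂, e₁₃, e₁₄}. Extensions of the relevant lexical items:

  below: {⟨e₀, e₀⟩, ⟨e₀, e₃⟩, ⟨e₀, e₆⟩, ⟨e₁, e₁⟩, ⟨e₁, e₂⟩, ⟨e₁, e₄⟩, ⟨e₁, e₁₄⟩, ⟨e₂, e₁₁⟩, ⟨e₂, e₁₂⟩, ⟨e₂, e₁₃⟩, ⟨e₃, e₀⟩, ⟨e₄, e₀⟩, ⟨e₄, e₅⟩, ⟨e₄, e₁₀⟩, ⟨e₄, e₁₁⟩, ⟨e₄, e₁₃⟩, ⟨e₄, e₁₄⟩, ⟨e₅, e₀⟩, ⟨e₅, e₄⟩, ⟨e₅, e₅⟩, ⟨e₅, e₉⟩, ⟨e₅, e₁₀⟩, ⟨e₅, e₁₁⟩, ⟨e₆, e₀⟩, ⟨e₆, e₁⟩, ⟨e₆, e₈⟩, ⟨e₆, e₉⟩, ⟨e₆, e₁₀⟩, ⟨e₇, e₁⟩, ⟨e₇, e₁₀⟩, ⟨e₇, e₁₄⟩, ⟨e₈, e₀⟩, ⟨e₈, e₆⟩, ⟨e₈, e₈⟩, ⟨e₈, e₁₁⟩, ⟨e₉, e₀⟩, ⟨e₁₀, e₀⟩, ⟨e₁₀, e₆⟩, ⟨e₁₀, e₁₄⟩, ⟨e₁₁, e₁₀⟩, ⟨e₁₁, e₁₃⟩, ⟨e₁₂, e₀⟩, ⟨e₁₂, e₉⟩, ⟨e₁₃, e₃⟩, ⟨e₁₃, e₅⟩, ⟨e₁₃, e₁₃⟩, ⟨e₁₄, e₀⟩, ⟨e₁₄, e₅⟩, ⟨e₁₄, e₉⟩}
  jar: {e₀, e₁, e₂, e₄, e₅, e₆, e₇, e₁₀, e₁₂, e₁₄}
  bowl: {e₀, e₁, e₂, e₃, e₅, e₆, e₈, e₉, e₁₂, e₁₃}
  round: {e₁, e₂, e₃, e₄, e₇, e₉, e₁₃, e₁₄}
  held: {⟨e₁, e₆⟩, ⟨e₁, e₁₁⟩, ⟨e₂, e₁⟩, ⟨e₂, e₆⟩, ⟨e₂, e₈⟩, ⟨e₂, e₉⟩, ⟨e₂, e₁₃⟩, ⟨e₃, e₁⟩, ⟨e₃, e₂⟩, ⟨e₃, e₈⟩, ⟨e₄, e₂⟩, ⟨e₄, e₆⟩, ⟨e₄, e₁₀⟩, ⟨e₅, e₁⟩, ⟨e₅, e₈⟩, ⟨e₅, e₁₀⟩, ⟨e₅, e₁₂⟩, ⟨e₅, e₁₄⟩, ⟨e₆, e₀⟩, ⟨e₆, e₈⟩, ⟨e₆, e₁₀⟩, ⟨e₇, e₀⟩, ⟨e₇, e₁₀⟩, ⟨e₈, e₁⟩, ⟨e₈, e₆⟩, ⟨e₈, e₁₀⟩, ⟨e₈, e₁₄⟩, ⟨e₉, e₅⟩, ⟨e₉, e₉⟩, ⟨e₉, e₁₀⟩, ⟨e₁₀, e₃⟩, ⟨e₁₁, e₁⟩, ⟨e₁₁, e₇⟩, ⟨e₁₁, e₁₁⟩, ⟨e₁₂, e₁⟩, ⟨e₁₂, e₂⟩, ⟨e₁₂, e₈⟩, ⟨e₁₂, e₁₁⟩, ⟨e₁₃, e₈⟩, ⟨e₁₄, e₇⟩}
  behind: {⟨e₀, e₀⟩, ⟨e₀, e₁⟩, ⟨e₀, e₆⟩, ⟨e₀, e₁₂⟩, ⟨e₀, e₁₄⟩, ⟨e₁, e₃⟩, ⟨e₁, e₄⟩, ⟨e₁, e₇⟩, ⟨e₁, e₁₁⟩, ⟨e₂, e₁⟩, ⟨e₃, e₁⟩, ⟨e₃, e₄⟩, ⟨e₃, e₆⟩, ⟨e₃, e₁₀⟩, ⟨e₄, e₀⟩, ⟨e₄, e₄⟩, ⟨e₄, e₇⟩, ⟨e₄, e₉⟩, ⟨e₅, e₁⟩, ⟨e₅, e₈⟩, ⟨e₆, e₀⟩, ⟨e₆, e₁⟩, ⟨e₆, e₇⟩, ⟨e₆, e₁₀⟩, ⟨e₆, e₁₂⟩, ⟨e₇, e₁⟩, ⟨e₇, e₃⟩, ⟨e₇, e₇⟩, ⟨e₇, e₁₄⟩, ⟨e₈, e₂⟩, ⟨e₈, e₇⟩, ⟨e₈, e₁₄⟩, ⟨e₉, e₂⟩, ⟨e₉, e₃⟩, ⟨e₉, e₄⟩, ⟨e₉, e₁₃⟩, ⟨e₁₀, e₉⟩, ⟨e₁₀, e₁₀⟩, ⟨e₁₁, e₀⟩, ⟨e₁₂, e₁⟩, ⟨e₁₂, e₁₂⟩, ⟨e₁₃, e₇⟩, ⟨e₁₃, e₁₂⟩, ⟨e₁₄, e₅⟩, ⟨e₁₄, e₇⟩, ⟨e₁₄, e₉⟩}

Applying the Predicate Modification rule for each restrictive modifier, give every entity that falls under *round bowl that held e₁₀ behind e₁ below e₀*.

⟦that held e₁₀⟧ = {x : ⟨x, e₁₀⟩ ∈ ⟦held⟧} = {e₄, e₅, e₆, e₇, e₈, e₉}
⟦behind e₁⟧ = {x : ⟨x, e₁⟩ ∈ ⟦behind⟧} = {e₀, e₂, e₃, e₅, e₆, e₇, e₁₂}
⟦below e₀⟧ = {x : ⟨x, e₀⟩ ∈ ⟦below⟧} = {e₀, e₃, e₄, e₅, e₆, e₈, e₉, e₁₀, e₁₂, e₁₄}
⟦bowl⟧ = {e₀, e₁, e₂, e₃, e₅, e₆, e₈, e₉, e₁₂, e₁₃}
… ∩ ⟦that held e₁₀⟧ = {e₀, e₁, e₂, e₃, e₅, e₆, e₈, e₉, e₁₂, e₁₃} ∩ {e₄, e₅, e₆, e₇, e₈, e₉} = {e₅, e₆, e₈, e₉}
… ∩ ⟦behind e₁⟧ = {e₅, e₆, e₈, e₉} ∩ {e₀, e₂, e₃, e₅, e₆, e₇, e₁₂} = {e₅, e₆}
… ∩ ⟦below e₀⟧ = {e₅, e₆} ∩ {e₀, e₃, e₄, e₅, e₆, e₈, e₉, e₁₀, e₁₂, e₁₄} = {e₅, e₆}
… ∩ ⟦round⟧ = {e₅, e₆} ∩ {e₁, e₂, e₃, e₄, e₇, e₉, e₁₃, e₁₄} = ∅
So ⟦round bowl that held e₁₀ behind e₁ below e₀⟧ = { }.

{ }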